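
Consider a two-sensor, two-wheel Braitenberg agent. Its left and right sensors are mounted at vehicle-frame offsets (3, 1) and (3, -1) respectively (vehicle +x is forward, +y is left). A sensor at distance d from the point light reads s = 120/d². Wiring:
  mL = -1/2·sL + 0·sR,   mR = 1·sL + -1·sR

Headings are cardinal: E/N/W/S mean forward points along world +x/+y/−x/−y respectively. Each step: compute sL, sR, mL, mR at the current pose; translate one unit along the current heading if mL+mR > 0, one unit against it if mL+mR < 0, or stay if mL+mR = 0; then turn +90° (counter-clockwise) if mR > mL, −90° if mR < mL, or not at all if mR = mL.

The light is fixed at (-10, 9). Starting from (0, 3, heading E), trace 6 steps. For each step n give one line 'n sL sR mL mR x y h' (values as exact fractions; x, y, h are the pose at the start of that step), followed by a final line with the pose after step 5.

0 60/97 60/109 -30/97 720/10573 0 3 E
1 120/73 120/109 -60/73 4320/7957 -1 3 N
2 6/5 5/3 -3/5 -7/15 -1 2 W
3 120/221 120/181 -60/221 -4800/40001 0 2 S
4 60/97 60/109 -30/97 720/10573 0 3 E
5 120/73 120/109 -60/73 4320/7957 -1 3 N
final -1 2 W

n=0: pose=(0,3,E); sL=60/97, sR=60/109; mL=-30/97, mR=720/10573; mL+mR=-2550/10573 → advance -1; mR−mL=3990/10573 → turn +1·90°
n=1: pose=(-1,3,N); sL=120/73, sR=120/109; mL=-60/73, mR=4320/7957; mL+mR=-2220/7957 → advance -1; mR−mL=10860/7957 → turn +1·90°
n=2: pose=(-1,2,W); sL=6/5, sR=5/3; mL=-3/5, mR=-7/15; mL+mR=-16/15 → advance -1; mR−mL=2/15 → turn +1·90°
n=3: pose=(0,2,S); sL=120/221, sR=120/181; mL=-60/221, mR=-4800/40001; mL+mR=-15660/40001 → advance -1; mR−mL=6060/40001 → turn +1·90°
n=4: pose=(0,3,E); sL=60/97, sR=60/109; mL=-30/97, mR=720/10573; mL+mR=-2550/10573 → advance -1; mR−mL=3990/10573 → turn +1·90°
n=5: pose=(-1,3,N); sL=120/73, sR=120/109; mL=-60/73, mR=4320/7957; mL+mR=-2220/7957 → advance -1; mR−mL=10860/7957 → turn +1·90°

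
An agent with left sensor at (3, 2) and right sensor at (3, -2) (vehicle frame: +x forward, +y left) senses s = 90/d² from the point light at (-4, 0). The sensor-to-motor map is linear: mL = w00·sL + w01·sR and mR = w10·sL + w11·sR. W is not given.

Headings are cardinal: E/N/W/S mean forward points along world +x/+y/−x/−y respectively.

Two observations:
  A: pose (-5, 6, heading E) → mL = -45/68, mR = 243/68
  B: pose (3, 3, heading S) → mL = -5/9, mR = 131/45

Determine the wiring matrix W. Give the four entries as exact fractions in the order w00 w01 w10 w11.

-1/2 0 1 1/2

obs A: pose=(-5,6,E) → sL=45/34, sR=9/2, mL=-45/68, mR=243/68
obs B: pose=(3,3,S) → sL=10/9, sR=18/5, mL=-5/9, mR=131/45
sensor matrix S = [[45/34, 9/2], [10/9, 18/5]]; det S = -4/17
solve [mL_A; mL_B] = S·[w00; w01] and [mR_A; mR_B] = S·[w10; w11]:
  w00 = -1/2, w01 = 0, w10 = 1, w11 = 1/2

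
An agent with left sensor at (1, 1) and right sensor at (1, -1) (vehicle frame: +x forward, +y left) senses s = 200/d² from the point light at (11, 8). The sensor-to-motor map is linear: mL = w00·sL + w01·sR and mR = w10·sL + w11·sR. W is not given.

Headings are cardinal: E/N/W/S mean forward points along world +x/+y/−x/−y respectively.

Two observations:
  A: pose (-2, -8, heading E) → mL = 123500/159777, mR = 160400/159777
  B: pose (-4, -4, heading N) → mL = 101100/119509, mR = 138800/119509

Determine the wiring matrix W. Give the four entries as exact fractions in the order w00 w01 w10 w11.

1 1/2 1 1

obs A: pose=(-2,-8,E) → sL=200/369, sR=200/433, mL=123500/159777, mR=160400/159777
obs B: pose=(-4,-4,N) → sL=200/377, sR=200/317, mL=101100/119509, mR=138800/119509
sensor matrix S = [[200/369, 200/433], [200/377, 200/317]]; det S = 1850720000/19094789493
solve [mL_A; mL_B] = S·[w00; w01] and [mR_A; mR_B] = S·[w10; w11]:
  w00 = 1, w01 = 1/2, w10 = 1, w11 = 1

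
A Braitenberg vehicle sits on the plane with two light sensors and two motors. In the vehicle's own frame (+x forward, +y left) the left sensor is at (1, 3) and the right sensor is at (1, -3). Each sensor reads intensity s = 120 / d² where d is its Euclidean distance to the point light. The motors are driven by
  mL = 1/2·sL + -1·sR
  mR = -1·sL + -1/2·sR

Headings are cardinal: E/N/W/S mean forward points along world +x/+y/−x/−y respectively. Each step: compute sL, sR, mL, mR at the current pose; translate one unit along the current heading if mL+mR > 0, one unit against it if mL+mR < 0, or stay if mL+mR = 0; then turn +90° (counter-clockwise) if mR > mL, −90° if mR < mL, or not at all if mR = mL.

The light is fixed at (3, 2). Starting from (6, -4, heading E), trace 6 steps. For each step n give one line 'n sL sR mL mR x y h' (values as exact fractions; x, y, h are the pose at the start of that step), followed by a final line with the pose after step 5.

0 24/5 120/97 564/485 -2628/485 6 -4 E
1 60/37 12/5 -294/185 -522/185 5 -4 S
2 24/13 24 -300/13 -180/13 5 -3 W
3 5/3 10/3 -5/2 -10/3 6 -3 S
4 120/53 24 -1212/53 -756/53 6 -2 W
5 60/37 60/13 -1830/481 -1890/481 7 -2 S
final 7 -1 W

n=0: pose=(6,-4,E); sL=24/5, sR=120/97; mL=564/485, mR=-2628/485; mL+mR=-2064/485 → advance -1; mR−mL=-3192/485 → turn -1·90°
n=1: pose=(5,-4,S); sL=60/37, sR=12/5; mL=-294/185, mR=-522/185; mL+mR=-816/185 → advance -1; mR−mL=-228/185 → turn -1·90°
n=2: pose=(5,-3,W); sL=24/13, sR=24; mL=-300/13, mR=-180/13; mL+mR=-480/13 → advance -1; mR−mL=120/13 → turn +1·90°
n=3: pose=(6,-3,S); sL=5/3, sR=10/3; mL=-5/2, mR=-10/3; mL+mR=-35/6 → advance -1; mR−mL=-5/6 → turn -1·90°
n=4: pose=(6,-2,W); sL=120/53, sR=24; mL=-1212/53, mR=-756/53; mL+mR=-1968/53 → advance -1; mR−mL=456/53 → turn +1·90°
n=5: pose=(7,-2,S); sL=60/37, sR=60/13; mL=-1830/481, mR=-1890/481; mL+mR=-3720/481 → advance -1; mR−mL=-60/481 → turn -1·90°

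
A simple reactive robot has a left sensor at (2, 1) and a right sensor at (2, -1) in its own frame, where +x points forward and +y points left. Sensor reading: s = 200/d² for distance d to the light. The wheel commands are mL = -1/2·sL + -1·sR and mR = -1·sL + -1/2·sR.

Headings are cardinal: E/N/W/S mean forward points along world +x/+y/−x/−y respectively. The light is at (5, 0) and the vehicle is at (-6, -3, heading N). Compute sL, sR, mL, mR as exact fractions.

left sensor world pos  = (-7, -1); dL² = 145
right sensor world pos = (-5, -1); dR² = 101
sL = 200/145 = 40/29
sR = 200/101 = 200/101
mL = -1/2·sL + -1·sR = -7820/2929
mR = -1·sL + -1/2·sR = -6940/2929

40/29 200/101 -7820/2929 -6940/2929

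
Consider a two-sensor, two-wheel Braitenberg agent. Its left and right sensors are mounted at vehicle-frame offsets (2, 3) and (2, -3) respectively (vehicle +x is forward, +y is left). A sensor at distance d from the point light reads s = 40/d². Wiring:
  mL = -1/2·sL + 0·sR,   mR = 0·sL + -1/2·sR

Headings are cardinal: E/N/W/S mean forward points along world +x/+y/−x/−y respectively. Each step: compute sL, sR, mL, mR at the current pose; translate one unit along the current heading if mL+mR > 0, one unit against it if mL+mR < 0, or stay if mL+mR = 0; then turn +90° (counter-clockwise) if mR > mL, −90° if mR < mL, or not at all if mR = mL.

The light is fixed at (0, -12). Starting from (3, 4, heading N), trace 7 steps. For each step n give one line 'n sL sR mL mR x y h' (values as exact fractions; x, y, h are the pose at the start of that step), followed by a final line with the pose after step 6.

0 10/81 1/9 -5/81 -1/18 3 4 N
1 8/29 8/65 -4/29 -4/65 3 3 W
2 20/109 4/17 -10/109 -2/17 4 3 S
3 40/173 8/73 -20/173 -4/73 4 4 W
4 2/13 1/5 -1/13 -1/10 5 4 S
5 8/41 40/409 -4/41 -20/409 5 5 W
6 20/153 20/117 -10/153 -10/117 6 5 S
final 6 6 W

n=0: pose=(3,4,N); sL=10/81, sR=1/9; mL=-5/81, mR=-1/18; mL+mR=-19/162 → advance -1; mR−mL=1/162 → turn +1·90°
n=1: pose=(3,3,W); sL=8/29, sR=8/65; mL=-4/29, mR=-4/65; mL+mR=-376/1885 → advance -1; mR−mL=144/1885 → turn +1·90°
n=2: pose=(4,3,S); sL=20/109, sR=4/17; mL=-10/109, mR=-2/17; mL+mR=-388/1853 → advance -1; mR−mL=-48/1853 → turn -1·90°
n=3: pose=(4,4,W); sL=40/173, sR=8/73; mL=-20/173, mR=-4/73; mL+mR=-2152/12629 → advance -1; mR−mL=768/12629 → turn +1·90°
n=4: pose=(5,4,S); sL=2/13, sR=1/5; mL=-1/13, mR=-1/10; mL+mR=-23/130 → advance -1; mR−mL=-3/130 → turn -1·90°
n=5: pose=(5,5,W); sL=8/41, sR=40/409; mL=-4/41, mR=-20/409; mL+mR=-2456/16769 → advance -1; mR−mL=816/16769 → turn +1·90°
n=6: pose=(6,5,S); sL=20/153, sR=20/117; mL=-10/153, mR=-10/117; mL+mR=-100/663 → advance -1; mR−mL=-40/1989 → turn -1·90°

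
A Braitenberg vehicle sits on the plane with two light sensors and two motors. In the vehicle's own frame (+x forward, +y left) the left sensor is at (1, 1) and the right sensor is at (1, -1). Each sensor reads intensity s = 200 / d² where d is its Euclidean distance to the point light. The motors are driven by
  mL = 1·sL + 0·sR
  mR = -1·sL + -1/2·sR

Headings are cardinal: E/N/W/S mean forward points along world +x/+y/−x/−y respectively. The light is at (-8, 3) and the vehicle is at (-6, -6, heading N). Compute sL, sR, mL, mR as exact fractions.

40/13 200/73 40/13 -4220/949

left sensor world pos  = (-7, -5); dL² = 65
right sensor world pos = (-5, -5); dR² = 73
sL = 200/65 = 40/13
sR = 200/73 = 200/73
mL = 1·sL + 0·sR = 40/13
mR = -1·sL + -1/2·sR = -4220/949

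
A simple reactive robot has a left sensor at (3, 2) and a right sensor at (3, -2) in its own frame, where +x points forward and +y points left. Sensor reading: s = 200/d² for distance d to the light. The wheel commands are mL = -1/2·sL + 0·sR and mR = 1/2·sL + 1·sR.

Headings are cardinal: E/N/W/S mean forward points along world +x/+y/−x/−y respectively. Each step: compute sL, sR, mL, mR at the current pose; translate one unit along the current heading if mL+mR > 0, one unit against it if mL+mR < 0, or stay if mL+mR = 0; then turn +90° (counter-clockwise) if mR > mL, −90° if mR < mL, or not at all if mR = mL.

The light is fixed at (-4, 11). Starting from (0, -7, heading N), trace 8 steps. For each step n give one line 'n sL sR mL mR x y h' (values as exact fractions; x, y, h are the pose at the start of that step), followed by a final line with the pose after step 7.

0 200/229 200/261 -100/229 71900/59769 0 -7 N
1 100/181 100/113 -50/181 23750/20453 0 -6 W
2 8/17 200/401 -4/17 5004/6817 -1 -6 S
3 50/73 50/109 -25/73 6375/7957 -1 -7 E
4 200/229 200/261 -100/229 71900/59769 0 -7 N
5 100/181 100/113 -50/181 23750/20453 0 -6 W
6 8/17 200/401 -4/17 5004/6817 -1 -6 S
7 50/73 50/109 -25/73 6375/7957 -1 -7 E
final 0 -7 N

n=0: pose=(0,-7,N); sL=200/229, sR=200/261; mL=-100/229, mR=71900/59769; mL+mR=200/261 → advance +1; mR−mL=98000/59769 → turn +1·90°
n=1: pose=(0,-6,W); sL=100/181, sR=100/113; mL=-50/181, mR=23750/20453; mL+mR=100/113 → advance +1; mR−mL=29400/20453 → turn +1·90°
n=2: pose=(-1,-6,S); sL=8/17, sR=200/401; mL=-4/17, mR=5004/6817; mL+mR=200/401 → advance +1; mR−mL=6608/6817 → turn +1·90°
n=3: pose=(-1,-7,E); sL=50/73, sR=50/109; mL=-25/73, mR=6375/7957; mL+mR=50/109 → advance +1; mR−mL=9100/7957 → turn +1·90°
n=4: pose=(0,-7,N); sL=200/229, sR=200/261; mL=-100/229, mR=71900/59769; mL+mR=200/261 → advance +1; mR−mL=98000/59769 → turn +1·90°
n=5: pose=(0,-6,W); sL=100/181, sR=100/113; mL=-50/181, mR=23750/20453; mL+mR=100/113 → advance +1; mR−mL=29400/20453 → turn +1·90°
n=6: pose=(-1,-6,S); sL=8/17, sR=200/401; mL=-4/17, mR=5004/6817; mL+mR=200/401 → advance +1; mR−mL=6608/6817 → turn +1·90°
n=7: pose=(-1,-7,E); sL=50/73, sR=50/109; mL=-25/73, mR=6375/7957; mL+mR=50/109 → advance +1; mR−mL=9100/7957 → turn +1·90°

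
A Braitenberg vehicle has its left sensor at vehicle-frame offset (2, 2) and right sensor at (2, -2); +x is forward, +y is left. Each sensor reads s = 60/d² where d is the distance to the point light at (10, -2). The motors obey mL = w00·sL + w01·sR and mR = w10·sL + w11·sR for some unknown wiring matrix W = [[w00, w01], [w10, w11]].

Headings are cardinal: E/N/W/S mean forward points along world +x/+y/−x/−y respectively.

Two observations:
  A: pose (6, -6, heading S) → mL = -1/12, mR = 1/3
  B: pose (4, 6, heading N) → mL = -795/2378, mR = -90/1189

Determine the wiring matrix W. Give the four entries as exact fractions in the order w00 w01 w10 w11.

1/2 -1 1/2 -1/2

obs A: pose=(6,-6,S) → sL=3/2, sR=5/6, mL=-1/12, mR=1/3
obs B: pose=(4,6,N) → sL=15/41, sR=15/29, mL=-795/2378, mR=-90/1189
sensor matrix S = [[3/2, 5/6], [15/41, 15/29]]; det S = 560/1189
solve [mL_A; mL_B] = S·[w00; w01] and [mR_A; mR_B] = S·[w10; w11]:
  w00 = 1/2, w01 = -1, w10 = 1/2, w11 = -1/2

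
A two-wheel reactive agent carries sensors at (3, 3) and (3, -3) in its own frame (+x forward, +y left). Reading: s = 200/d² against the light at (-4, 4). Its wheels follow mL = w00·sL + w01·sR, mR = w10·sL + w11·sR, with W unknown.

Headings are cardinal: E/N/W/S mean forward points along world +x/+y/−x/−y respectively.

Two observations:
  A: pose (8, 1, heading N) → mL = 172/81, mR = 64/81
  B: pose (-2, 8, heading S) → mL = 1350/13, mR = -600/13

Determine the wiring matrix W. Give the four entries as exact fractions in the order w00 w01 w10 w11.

obs A: pose=(8,1,N) → sL=200/81, sR=8/9, mL=172/81, mR=64/81
obs B: pose=(-2,8,S) → sL=100/13, sR=100, mL=1350/13, mR=-600/13
sensor matrix S = [[200/81, 8/9], [100/13, 100]]; det S = 252800/1053
solve [mL_A; mL_B] = S·[w00; w01] and [mR_A; mR_B] = S·[w10; w11]:
  w00 = 1/2, w01 = 1, w10 = 1/2, w11 = -1/2

1/2 1 1/2 -1/2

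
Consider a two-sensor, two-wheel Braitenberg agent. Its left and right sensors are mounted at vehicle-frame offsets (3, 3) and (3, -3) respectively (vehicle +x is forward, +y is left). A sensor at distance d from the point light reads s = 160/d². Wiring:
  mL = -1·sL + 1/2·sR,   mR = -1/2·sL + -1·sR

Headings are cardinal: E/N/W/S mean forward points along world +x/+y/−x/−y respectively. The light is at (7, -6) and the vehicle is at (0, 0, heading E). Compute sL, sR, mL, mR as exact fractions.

left sensor world pos  = (3, 3); dL² = 97
right sensor world pos = (3, -3); dR² = 25
sL = 160/97 = 160/97
sR = 160/25 = 32/5
mL = -1·sL + 1/2·sR = 752/485
mR = -1/2·sL + -1·sR = -3504/485

160/97 32/5 752/485 -3504/485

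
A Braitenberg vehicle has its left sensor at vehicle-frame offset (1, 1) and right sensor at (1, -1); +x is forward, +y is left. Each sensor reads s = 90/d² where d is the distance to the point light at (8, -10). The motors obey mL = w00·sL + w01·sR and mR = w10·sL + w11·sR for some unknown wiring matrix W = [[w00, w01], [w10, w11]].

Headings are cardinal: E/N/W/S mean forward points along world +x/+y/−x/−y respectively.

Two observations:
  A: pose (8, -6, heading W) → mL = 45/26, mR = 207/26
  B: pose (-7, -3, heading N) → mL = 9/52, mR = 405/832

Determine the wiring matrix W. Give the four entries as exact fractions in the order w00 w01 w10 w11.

0 1/2 1/2 1

obs A: pose=(8,-6,W) → sL=9, sR=45/13, mL=45/26, mR=207/26
obs B: pose=(-7,-3,N) → sL=9/32, sR=9/26, mL=9/52, mR=405/832
sensor matrix S = [[9, 45/13], [9/32, 9/26]]; det S = 891/416
solve [mL_A; mL_B] = S·[w00; w01] and [mR_A; mR_B] = S·[w10; w11]:
  w00 = 0, w01 = 1/2, w10 = 1/2, w11 = 1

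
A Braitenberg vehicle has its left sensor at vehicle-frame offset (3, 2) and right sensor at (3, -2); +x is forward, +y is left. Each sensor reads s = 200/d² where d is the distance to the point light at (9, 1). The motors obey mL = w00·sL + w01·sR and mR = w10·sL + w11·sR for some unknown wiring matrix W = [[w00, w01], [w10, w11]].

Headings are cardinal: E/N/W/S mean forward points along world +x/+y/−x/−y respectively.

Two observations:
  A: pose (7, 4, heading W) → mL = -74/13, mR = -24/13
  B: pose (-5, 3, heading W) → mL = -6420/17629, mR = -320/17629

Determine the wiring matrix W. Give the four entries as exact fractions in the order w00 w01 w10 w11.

-1 1/2 -1/2 1/2

obs A: pose=(7,4,W) → sL=100/13, sR=4, mL=-74/13, mR=-24/13
obs B: pose=(-5,3,W) → sL=200/289, sR=40/61, mL=-6420/17629, mR=-320/17629
sensor matrix S = [[100/13, 4], [200/289, 40/61]]; det S = 521600/229177
solve [mL_A; mL_B] = S·[w00; w01] and [mR_A; mR_B] = S·[w10; w11]:
  w00 = -1, w01 = 1/2, w10 = -1/2, w11 = 1/2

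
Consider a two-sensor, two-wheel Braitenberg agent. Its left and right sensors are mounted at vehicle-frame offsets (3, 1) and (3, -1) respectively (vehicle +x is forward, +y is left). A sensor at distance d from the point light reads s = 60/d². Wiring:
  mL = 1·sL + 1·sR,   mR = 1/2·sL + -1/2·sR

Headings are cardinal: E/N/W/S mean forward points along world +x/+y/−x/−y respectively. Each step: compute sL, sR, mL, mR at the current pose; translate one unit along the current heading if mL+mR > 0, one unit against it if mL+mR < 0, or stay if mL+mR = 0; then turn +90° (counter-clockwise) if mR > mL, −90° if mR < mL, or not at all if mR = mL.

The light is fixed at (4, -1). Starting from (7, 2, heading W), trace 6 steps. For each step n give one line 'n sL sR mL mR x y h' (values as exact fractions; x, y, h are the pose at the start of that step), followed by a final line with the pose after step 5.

0 15 15/4 75/4 45/8 7 2 W
1 60/37 4/3 328/111 16/111 6 2 N
2 6/5 30/17 252/85 -24/85 6 3 E
3 60/17 12 264/17 -72/17 7 3 S
4 15 15/4 75/4 45/8 7 2 W
5 60/37 4/3 328/111 16/111 6 2 N
final 6 3 E

n=0: pose=(7,2,W); sL=15, sR=15/4; mL=75/4, mR=45/8; mL+mR=195/8 → advance +1; mR−mL=-105/8 → turn -1·90°
n=1: pose=(6,2,N); sL=60/37, sR=4/3; mL=328/111, mR=16/111; mL+mR=344/111 → advance +1; mR−mL=-104/37 → turn -1·90°
n=2: pose=(6,3,E); sL=6/5, sR=30/17; mL=252/85, mR=-24/85; mL+mR=228/85 → advance +1; mR−mL=-276/85 → turn -1·90°
n=3: pose=(7,3,S); sL=60/17, sR=12; mL=264/17, mR=-72/17; mL+mR=192/17 → advance +1; mR−mL=-336/17 → turn -1·90°
n=4: pose=(7,2,W); sL=15, sR=15/4; mL=75/4, mR=45/8; mL+mR=195/8 → advance +1; mR−mL=-105/8 → turn -1·90°
n=5: pose=(6,2,N); sL=60/37, sR=4/3; mL=328/111, mR=16/111; mL+mR=344/111 → advance +1; mR−mL=-104/37 → turn -1·90°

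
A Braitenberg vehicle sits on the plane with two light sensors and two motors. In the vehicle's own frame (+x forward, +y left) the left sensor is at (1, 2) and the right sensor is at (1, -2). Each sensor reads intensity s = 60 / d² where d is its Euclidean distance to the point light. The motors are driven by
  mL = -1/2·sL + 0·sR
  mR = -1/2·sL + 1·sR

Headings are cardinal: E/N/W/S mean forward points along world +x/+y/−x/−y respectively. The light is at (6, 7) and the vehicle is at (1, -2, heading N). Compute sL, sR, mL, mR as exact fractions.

left sensor world pos  = (-1, -1); dL² = 113
right sensor world pos = (3, -1); dR² = 73
sL = 60/113 = 60/113
sR = 60/73 = 60/73
mL = -1/2·sL + 0·sR = -30/113
mR = -1/2·sL + 1·sR = 4590/8249

60/113 60/73 -30/113 4590/8249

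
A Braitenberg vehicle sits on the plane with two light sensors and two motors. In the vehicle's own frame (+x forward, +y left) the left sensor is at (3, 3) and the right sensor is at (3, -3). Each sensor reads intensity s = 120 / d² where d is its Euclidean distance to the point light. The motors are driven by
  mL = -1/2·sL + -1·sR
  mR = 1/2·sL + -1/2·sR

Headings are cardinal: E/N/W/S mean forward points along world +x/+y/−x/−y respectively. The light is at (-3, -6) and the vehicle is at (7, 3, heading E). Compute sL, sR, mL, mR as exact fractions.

120/313 24/41 -9972/12833 -1296/12833

left sensor world pos  = (10, 6); dL² = 313
right sensor world pos = (10, 0); dR² = 205
sL = 120/313 = 120/313
sR = 120/205 = 24/41
mL = -1/2·sL + -1·sR = -9972/12833
mR = 1/2·sL + -1/2·sR = -1296/12833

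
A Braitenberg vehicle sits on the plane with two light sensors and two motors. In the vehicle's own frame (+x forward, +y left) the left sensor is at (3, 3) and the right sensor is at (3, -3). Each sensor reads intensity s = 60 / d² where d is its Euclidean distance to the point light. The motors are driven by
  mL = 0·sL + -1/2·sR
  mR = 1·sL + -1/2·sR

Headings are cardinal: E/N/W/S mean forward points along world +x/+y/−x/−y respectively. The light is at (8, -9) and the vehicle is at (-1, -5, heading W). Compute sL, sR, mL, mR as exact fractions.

left sensor world pos  = (-4, -8); dL² = 145
right sensor world pos = (-4, -2); dR² = 193
sL = 60/145 = 12/29
sR = 60/193 = 60/193
mL = 0·sL + -1/2·sR = -30/193
mR = 1·sL + -1/2·sR = 1446/5597

12/29 60/193 -30/193 1446/5597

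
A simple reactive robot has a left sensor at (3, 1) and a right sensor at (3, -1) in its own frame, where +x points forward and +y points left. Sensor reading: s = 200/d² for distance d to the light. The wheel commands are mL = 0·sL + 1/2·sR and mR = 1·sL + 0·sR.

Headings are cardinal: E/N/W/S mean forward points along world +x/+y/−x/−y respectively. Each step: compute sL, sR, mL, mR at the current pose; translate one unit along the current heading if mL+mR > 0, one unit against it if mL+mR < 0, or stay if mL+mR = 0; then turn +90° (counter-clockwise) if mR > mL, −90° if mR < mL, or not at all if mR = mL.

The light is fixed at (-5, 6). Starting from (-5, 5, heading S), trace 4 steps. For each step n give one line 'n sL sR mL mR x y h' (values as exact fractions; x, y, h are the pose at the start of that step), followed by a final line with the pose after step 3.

0 200/17 200/17 100/17 200/17 -5 5 S
1 20 100/9 50/9 20 -5 4 E
2 200 40 20 200 -4 4 N
3 25 50 25 25 -4 5 W
final -5 5 W

n=0: pose=(-5,5,S); sL=200/17, sR=200/17; mL=100/17, mR=200/17; mL+mR=300/17 → advance +1; mR−mL=100/17 → turn +1·90°
n=1: pose=(-5,4,E); sL=20, sR=100/9; mL=50/9, mR=20; mL+mR=230/9 → advance +1; mR−mL=130/9 → turn +1·90°
n=2: pose=(-4,4,N); sL=200, sR=40; mL=20, mR=200; mL+mR=220 → advance +1; mR−mL=180 → turn +1·90°
n=3: pose=(-4,5,W); sL=25, sR=50; mL=25, mR=25; mL+mR=50 → advance +1; mR−mL=0 → turn +0·90°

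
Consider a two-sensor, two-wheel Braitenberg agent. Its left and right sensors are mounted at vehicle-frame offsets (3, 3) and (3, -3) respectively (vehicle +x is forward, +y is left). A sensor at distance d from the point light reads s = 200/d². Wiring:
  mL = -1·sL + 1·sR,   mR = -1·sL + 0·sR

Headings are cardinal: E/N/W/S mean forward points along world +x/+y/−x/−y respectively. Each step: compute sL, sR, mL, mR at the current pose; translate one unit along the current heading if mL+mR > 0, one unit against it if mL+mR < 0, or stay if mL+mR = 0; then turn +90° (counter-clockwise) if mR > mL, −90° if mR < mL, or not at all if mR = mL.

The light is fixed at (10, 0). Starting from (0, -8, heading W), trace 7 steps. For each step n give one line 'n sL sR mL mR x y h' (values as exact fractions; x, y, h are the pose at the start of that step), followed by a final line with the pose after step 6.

n=0: pose=(0,-8,W); sL=20/29, sR=100/97; mL=960/2813, mR=-20/29; mL+mR=-980/2813 → advance -1; mR−mL=-100/97 → turn -1·90°
n=1: pose=(1,-8,N); sL=200/169, sR=200/61; mL=21600/10309, mR=-200/169; mL+mR=9400/10309 → advance +1; mR−mL=-200/61 → turn -1·90°
n=2: pose=(1,-7,E); sL=50/13, sR=25/17; mL=-525/221, mR=-50/13; mL+mR=-1375/221 → advance -1; mR−mL=-25/17 → turn -1·90°
n=3: pose=(0,-7,S); sL=200/149, sR=200/269; mL=-24000/40081, mR=-200/149; mL+mR=-77800/40081 → advance -1; mR−mL=-200/269 → turn -1·90°
n=4: pose=(0,-6,W); sL=4/5, sR=100/89; mL=144/445, mR=-4/5; mL+mR=-212/445 → advance -1; mR−mL=-100/89 → turn -1·90°
n=5: pose=(1,-6,N); sL=200/153, sR=40/9; mL=160/51, mR=-200/153; mL+mR=280/153 → advance +1; mR−mL=-40/9 → turn -1·90°
n=6: pose=(1,-5,E); sL=5, sR=2; mL=-3, mR=-5; mL+mR=-8 → advance -1; mR−mL=-2 → turn -1·90°

0 20/29 100/97 960/2813 -20/29 0 -8 W
1 200/169 200/61 21600/10309 -200/169 1 -8 N
2 50/13 25/17 -525/221 -50/13 1 -7 E
3 200/149 200/269 -24000/40081 -200/149 0 -7 S
4 4/5 100/89 144/445 -4/5 0 -6 W
5 200/153 40/9 160/51 -200/153 1 -6 N
6 5 2 -3 -5 1 -5 E
final 0 -5 S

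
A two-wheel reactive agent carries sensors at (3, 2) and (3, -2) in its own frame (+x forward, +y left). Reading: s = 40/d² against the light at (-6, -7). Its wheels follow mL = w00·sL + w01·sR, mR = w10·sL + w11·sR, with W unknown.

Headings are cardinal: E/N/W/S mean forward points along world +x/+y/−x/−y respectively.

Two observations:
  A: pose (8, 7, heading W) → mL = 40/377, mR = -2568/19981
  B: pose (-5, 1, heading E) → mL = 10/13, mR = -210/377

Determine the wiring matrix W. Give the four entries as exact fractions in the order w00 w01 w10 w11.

0 1 -1/2 -1/2

obs A: pose=(8,7,W) → sL=8/53, sR=40/377, mL=40/377, mR=-2568/19981
obs B: pose=(-5,1,E) → sL=10/29, sR=10/13, mL=10/13, mR=-210/377
sensor matrix S = [[8/53, 40/377], [10/29, 10/13]]; det S = 46080/579449
solve [mL_A; mL_B] = S·[w00; w01] and [mR_A; mR_B] = S·[w10; w11]:
  w00 = 0, w01 = 1, w10 = -1/2, w11 = -1/2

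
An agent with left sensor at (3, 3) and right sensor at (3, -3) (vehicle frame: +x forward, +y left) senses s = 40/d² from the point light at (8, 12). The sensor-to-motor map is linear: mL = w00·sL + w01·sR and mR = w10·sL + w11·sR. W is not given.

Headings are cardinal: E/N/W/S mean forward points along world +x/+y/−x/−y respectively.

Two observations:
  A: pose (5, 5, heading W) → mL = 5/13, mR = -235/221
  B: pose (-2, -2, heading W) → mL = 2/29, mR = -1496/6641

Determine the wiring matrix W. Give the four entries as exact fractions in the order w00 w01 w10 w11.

0 1/2 -1 -1

obs A: pose=(5,5,W) → sL=5/17, sR=10/13, mL=5/13, mR=-235/221
obs B: pose=(-2,-2,W) → sL=20/229, sR=4/29, mL=2/29, mR=-1496/6641
sensor matrix S = [[5/17, 10/13], [20/229, 4/29]]; det S = -39060/1467661
solve [mL_A; mL_B] = S·[w00; w01] and [mR_A; mR_B] = S·[w10; w11]:
  w00 = 0, w01 = 1/2, w10 = -1, w11 = -1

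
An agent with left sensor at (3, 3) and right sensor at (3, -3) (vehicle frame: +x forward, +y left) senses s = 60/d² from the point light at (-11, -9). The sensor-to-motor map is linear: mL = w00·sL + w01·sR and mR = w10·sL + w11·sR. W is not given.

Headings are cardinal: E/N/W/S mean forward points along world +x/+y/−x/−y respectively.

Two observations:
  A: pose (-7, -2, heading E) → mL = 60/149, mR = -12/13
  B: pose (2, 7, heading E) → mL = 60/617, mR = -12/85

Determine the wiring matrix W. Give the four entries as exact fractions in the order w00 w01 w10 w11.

obs A: pose=(-7,-2,E) → sL=60/149, sR=12/13, mL=60/149, mR=-12/13
obs B: pose=(2,7,E) → sL=60/617, sR=12/85, mL=60/617, mR=-12/85
sensor matrix S = [[60/149, 12/13], [60/617, 12/85]]; det S = -668736/20317193
solve [mL_A; mL_B] = S·[w00; w01] and [mR_A; mR_B] = S·[w10; w11]:
  w00 = 1, w01 = 0, w10 = 0, w11 = -1

1 0 0 -1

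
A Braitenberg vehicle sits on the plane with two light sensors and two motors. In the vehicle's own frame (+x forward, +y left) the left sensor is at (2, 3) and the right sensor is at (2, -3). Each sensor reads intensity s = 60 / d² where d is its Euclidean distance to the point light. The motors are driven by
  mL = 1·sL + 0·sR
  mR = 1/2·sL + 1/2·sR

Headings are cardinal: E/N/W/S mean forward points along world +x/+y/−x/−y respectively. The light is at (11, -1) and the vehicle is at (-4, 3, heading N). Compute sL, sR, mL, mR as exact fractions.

1/6 1/3 1/6 1/4

left sensor world pos  = (-7, 5); dL² = 360
right sensor world pos = (-1, 5); dR² = 180
sL = 60/360 = 1/6
sR = 60/180 = 1/3
mL = 1·sL + 0·sR = 1/6
mR = 1/2·sL + 1/2·sR = 1/4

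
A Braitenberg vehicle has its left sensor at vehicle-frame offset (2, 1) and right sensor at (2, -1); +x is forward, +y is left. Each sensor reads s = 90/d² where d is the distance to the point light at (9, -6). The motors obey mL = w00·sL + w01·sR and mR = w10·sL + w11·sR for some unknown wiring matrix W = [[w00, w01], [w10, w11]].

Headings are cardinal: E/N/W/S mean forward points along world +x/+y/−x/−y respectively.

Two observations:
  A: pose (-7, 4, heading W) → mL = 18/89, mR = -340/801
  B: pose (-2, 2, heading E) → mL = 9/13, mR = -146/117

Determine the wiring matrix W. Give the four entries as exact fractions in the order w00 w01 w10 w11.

0 1 -1 -1

obs A: pose=(-7,4,W) → sL=2/9, sR=18/89, mL=18/89, mR=-340/801
obs B: pose=(-2,2,E) → sL=5/9, sR=9/13, mL=9/13, mR=-146/117
sensor matrix S = [[2/9, 18/89], [5/9, 9/13]]; det S = 48/1157
solve [mL_A; mL_B] = S·[w00; w01] and [mR_A; mR_B] = S·[w10; w11]:
  w00 = 0, w01 = 1, w10 = -1, w11 = -1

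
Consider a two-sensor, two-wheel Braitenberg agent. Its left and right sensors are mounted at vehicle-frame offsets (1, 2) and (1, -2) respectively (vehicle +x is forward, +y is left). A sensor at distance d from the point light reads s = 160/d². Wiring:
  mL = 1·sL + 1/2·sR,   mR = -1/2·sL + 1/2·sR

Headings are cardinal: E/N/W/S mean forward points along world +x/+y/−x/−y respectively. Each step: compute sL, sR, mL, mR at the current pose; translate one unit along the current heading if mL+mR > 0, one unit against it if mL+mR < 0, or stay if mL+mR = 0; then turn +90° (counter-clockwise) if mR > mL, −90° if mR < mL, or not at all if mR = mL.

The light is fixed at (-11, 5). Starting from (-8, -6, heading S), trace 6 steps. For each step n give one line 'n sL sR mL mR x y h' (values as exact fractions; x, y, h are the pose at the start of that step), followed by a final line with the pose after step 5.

0 160/169 32/29 7344/4901 384/4901 -8 -6 S
1 4/5 20/13 102/65 24/65 -8 -7 W
2 160/121 160/137 31600/16577 -1280/16577 -9 -7 N
3 16/9 80/89 1784/801 -352/801 -9 -6 E
4 160/169 32/29 7344/4901 384/4901 -8 -6 S
5 4/5 20/13 102/65 24/65 -8 -7 W
final -9 -7 N

n=0: pose=(-8,-6,S); sL=160/169, sR=32/29; mL=7344/4901, mR=384/4901; mL+mR=7728/4901 → advance +1; mR−mL=-240/169 → turn -1·90°
n=1: pose=(-8,-7,W); sL=4/5, sR=20/13; mL=102/65, mR=24/65; mL+mR=126/65 → advance +1; mR−mL=-6/5 → turn -1·90°
n=2: pose=(-9,-7,N); sL=160/121, sR=160/137; mL=31600/16577, mR=-1280/16577; mL+mR=30320/16577 → advance +1; mR−mL=-240/121 → turn -1·90°
n=3: pose=(-9,-6,E); sL=16/9, sR=80/89; mL=1784/801, mR=-352/801; mL+mR=1432/801 → advance +1; mR−mL=-8/3 → turn -1·90°
n=4: pose=(-8,-6,S); sL=160/169, sR=32/29; mL=7344/4901, mR=384/4901; mL+mR=7728/4901 → advance +1; mR−mL=-240/169 → turn -1·90°
n=5: pose=(-8,-7,W); sL=4/5, sR=20/13; mL=102/65, mR=24/65; mL+mR=126/65 → advance +1; mR−mL=-6/5 → turn -1·90°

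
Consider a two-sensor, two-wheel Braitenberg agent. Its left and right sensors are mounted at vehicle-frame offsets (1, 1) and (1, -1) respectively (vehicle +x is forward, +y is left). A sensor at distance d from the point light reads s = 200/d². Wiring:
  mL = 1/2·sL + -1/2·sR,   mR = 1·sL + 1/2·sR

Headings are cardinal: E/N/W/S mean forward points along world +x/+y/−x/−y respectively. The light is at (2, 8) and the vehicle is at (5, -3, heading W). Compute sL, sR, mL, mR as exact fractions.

left sensor world pos  = (4, -4); dL² = 148
right sensor world pos = (4, -2); dR² = 104
sL = 200/148 = 50/37
sR = 200/104 = 25/13
mL = 1/2·sL + -1/2·sR = -275/962
mR = 1·sL + 1/2·sR = 2225/962

50/37 25/13 -275/962 2225/962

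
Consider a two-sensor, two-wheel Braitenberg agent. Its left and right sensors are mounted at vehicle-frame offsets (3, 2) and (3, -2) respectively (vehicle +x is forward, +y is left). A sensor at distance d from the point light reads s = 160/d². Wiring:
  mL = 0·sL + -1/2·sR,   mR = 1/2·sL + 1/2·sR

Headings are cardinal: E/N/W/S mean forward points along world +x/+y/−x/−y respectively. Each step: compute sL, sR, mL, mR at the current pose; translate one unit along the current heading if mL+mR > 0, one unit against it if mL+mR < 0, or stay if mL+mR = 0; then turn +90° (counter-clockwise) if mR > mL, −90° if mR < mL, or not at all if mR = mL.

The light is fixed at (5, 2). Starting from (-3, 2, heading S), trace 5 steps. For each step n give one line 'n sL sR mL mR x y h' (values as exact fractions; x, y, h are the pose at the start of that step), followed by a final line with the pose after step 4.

0 32/9 160/109 -80/109 2464/981 -3 2 S
1 80/13 80/17 -40/17 1200/221 -3 1 E
2 32/17 160/29 -80/29 1824/493 -2 1 N
3 20/13 20/13 -10/13 20/13 -2 2 W
4 32/9 160/109 -80/109 2464/981 -3 2 S
final -3 1 E

n=0: pose=(-3,2,S); sL=32/9, sR=160/109; mL=-80/109, mR=2464/981; mL+mR=16/9 → advance +1; mR−mL=3184/981 → turn +1·90°
n=1: pose=(-3,1,E); sL=80/13, sR=80/17; mL=-40/17, mR=1200/221; mL+mR=40/13 → advance +1; mR−mL=1720/221 → turn +1·90°
n=2: pose=(-2,1,N); sL=32/17, sR=160/29; mL=-80/29, mR=1824/493; mL+mR=16/17 → advance +1; mR−mL=3184/493 → turn +1·90°
n=3: pose=(-2,2,W); sL=20/13, sR=20/13; mL=-10/13, mR=20/13; mL+mR=10/13 → advance +1; mR−mL=30/13 → turn +1·90°
n=4: pose=(-3,2,S); sL=32/9, sR=160/109; mL=-80/109, mR=2464/981; mL+mR=16/9 → advance +1; mR−mL=3184/981 → turn +1·90°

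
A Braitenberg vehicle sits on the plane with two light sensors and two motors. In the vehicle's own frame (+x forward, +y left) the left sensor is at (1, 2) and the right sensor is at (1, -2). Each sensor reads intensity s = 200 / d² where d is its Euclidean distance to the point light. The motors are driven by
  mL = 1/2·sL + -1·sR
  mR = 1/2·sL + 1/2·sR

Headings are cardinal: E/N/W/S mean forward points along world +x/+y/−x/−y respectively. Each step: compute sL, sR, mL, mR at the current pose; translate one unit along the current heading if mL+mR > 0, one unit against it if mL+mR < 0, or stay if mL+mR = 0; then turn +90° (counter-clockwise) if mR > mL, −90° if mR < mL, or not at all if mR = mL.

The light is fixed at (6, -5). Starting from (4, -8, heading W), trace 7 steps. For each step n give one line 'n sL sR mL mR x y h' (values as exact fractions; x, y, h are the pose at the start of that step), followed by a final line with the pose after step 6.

n=0: pose=(4,-8,W); sL=100/17, sR=20; mL=-290/17, mR=220/17; mL+mR=-70/17 → advance -1; mR−mL=30 → turn +1·90°
n=1: pose=(5,-8,S); sL=200/17, sR=8; mL=-36/17, mR=168/17; mL+mR=132/17 → advance +1; mR−mL=12 → turn +1·90°
n=2: pose=(5,-9,E); sL=50, sR=50/9; mL=175/9, mR=250/9; mL+mR=425/9 → advance +1; mR−mL=25/3 → turn +1·90°
n=3: pose=(6,-9,N); sL=200/13, sR=200/13; mL=-100/13, mR=200/13; mL+mR=100/13 → advance +1; mR−mL=300/13 → turn +1·90°
n=4: pose=(6,-8,W); sL=100/13, sR=100; mL=-1250/13, mR=700/13; mL+mR=-550/13 → advance -1; mR−mL=150 → turn +1·90°
n=5: pose=(7,-8,S); sL=8, sR=200/17; mL=-132/17, mR=168/17; mL+mR=36/17 → advance +1; mR−mL=300/17 → turn +1·90°
n=6: pose=(7,-9,E); sL=25, sR=5; mL=15/2, mR=15; mL+mR=45/2 → advance +1; mR−mL=15/2 → turn +1·90°

0 100/17 20 -290/17 220/17 4 -8 W
1 200/17 8 -36/17 168/17 5 -8 S
2 50 50/9 175/9 250/9 5 -9 E
3 200/13 200/13 -100/13 200/13 6 -9 N
4 100/13 100 -1250/13 700/13 6 -8 W
5 8 200/17 -132/17 168/17 7 -8 S
6 25 5 15/2 15 7 -9 E
final 8 -9 N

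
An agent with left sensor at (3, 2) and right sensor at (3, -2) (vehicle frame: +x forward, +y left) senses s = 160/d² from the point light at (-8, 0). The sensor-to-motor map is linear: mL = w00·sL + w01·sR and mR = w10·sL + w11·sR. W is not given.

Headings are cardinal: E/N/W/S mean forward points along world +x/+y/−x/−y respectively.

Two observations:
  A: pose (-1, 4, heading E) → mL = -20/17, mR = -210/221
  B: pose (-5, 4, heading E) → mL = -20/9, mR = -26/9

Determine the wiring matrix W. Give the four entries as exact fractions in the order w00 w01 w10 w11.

obs A: pose=(-1,4,E) → sL=20/17, sR=20/13, mL=-20/17, mR=-210/221
obs B: pose=(-5,4,E) → sL=20/9, sR=4, mL=-20/9, mR=-26/9
sensor matrix S = [[20/17, 20/13], [20/9, 4]]; det S = 2560/1989
solve [mL_A; mL_B] = S·[w00; w01] and [mR_A; mR_B] = S·[w10; w11]:
  w00 = -1, w01 = 0, w10 = 1/2, w11 = -1

-1 0 1/2 -1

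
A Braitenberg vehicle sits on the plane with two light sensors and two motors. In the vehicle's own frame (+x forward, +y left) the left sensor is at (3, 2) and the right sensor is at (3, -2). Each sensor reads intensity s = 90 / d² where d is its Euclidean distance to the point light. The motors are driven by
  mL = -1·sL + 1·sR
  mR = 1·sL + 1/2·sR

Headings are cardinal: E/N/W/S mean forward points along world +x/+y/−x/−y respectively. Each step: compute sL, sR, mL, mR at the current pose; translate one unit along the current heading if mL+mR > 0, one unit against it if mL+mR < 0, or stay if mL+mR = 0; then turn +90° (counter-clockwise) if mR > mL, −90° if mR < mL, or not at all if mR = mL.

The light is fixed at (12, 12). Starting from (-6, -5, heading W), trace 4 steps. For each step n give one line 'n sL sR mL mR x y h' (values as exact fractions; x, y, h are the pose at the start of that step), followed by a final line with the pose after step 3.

n=0: pose=(-6,-5,W); sL=45/401, sR=5/37; mL=340/14837, mR=5335/29674; mL+mR=15/74 → advance +1; mR−mL=4655/29674 → turn +1·90°
n=1: pose=(-7,-5,S); sL=90/689, sR=90/841; mL=-13680/579449, mR=106695/579449; mL+mR=135/841 → advance +1; mR−mL=120375/579449 → turn +1·90°
n=2: pose=(-7,-6,E); sL=45/256, sR=45/328; mL=-405/10496, mR=2565/10496; mL+mR=135/656 → advance +1; mR−mL=1485/5248 → turn +1·90°
n=3: pose=(-6,-6,N); sL=18/125, sR=90/481; mL=2592/60125, mR=14283/60125; mL+mR=135/481 → advance +1; mR−mL=11691/60125 → turn +1·90°

0 45/401 5/37 340/14837 5335/29674 -6 -5 W
1 90/689 90/841 -13680/579449 106695/579449 -7 -5 S
2 45/256 45/328 -405/10496 2565/10496 -7 -6 E
3 18/125 90/481 2592/60125 14283/60125 -6 -6 N
final -6 -5 W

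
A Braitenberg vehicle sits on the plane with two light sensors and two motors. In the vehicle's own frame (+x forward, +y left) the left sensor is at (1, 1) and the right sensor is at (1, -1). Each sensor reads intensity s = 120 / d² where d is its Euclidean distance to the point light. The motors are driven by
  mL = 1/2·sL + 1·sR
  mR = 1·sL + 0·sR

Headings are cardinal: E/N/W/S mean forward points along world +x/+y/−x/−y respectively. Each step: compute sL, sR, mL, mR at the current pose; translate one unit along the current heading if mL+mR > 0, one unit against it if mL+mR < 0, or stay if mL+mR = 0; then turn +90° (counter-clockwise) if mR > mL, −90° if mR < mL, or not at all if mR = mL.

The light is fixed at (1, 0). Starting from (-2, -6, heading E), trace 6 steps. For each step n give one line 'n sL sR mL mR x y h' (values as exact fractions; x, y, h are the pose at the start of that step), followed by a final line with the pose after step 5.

0 120/29 120/53 6660/1537 120/29 -2 -6 E
1 12/5 60/29 474/145 12/5 -1 -6 S
2 120/73 8/3 764/219 120/73 -1 -7 W
3 30/13 3 54/13 30/13 -2 -7 N
4 120/29 120/53 6660/1537 120/29 -2 -6 E
5 12/5 60/29 474/145 12/5 -1 -6 S
final -1 -7 W

n=0: pose=(-2,-6,E); sL=120/29, sR=120/53; mL=6660/1537, mR=120/29; mL+mR=13020/1537 → advance +1; mR−mL=-300/1537 → turn -1·90°
n=1: pose=(-1,-6,S); sL=12/5, sR=60/29; mL=474/145, mR=12/5; mL+mR=822/145 → advance +1; mR−mL=-126/145 → turn -1·90°
n=2: pose=(-1,-7,W); sL=120/73, sR=8/3; mL=764/219, mR=120/73; mL+mR=1124/219 → advance +1; mR−mL=-404/219 → turn -1·90°
n=3: pose=(-2,-7,N); sL=30/13, sR=3; mL=54/13, mR=30/13; mL+mR=84/13 → advance +1; mR−mL=-24/13 → turn -1·90°
n=4: pose=(-2,-6,E); sL=120/29, sR=120/53; mL=6660/1537, mR=120/29; mL+mR=13020/1537 → advance +1; mR−mL=-300/1537 → turn -1·90°
n=5: pose=(-1,-6,S); sL=12/5, sR=60/29; mL=474/145, mR=12/5; mL+mR=822/145 → advance +1; mR−mL=-126/145 → turn -1·90°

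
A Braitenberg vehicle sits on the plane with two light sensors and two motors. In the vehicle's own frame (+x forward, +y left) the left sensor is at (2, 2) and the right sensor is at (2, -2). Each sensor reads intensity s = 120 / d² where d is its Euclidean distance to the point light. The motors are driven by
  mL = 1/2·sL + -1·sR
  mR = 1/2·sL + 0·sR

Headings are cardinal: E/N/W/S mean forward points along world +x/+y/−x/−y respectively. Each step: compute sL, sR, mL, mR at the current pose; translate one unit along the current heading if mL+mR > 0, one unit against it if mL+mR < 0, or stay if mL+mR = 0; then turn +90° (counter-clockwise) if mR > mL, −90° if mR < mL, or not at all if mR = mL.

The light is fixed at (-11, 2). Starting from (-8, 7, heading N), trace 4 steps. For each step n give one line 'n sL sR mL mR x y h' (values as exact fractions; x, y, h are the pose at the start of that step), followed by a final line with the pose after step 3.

n=0: pose=(-8,7,N); sL=12/5, sR=60/37; mL=-78/185, mR=6/5; mL+mR=144/185 → advance +1; mR−mL=60/37 → turn +1·90°
n=1: pose=(-8,8,W); sL=120/17, sR=24/13; mL=372/221, mR=60/17; mL+mR=1152/221 → advance +1; mR−mL=24/13 → turn +1·90°
n=2: pose=(-9,8,S); sL=15/4, sR=15/2; mL=-45/8, mR=15/8; mL+mR=-15/4 → advance -1; mR−mL=15/2 → turn +1·90°
n=3: pose=(-9,9,E); sL=120/97, sR=120/41; mL=-9180/3977, mR=60/97; mL+mR=-6720/3977 → advance -1; mR−mL=120/41 → turn +1·90°

0 12/5 60/37 -78/185 6/5 -8 7 N
1 120/17 24/13 372/221 60/17 -8 8 W
2 15/4 15/2 -45/8 15/8 -9 8 S
3 120/97 120/41 -9180/3977 60/97 -9 9 E
final -10 9 N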